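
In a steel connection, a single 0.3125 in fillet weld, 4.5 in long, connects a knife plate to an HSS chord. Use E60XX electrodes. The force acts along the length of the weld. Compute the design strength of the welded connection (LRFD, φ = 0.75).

φR_n ≈ 26.8 kips

E60XX → F_EXX = 60 ksi.
Effective throat t_e = 0.707 × 0.3125 = 0.2209 in.
Total length L = 4.5 in; A_we = 0.2209 × 4.5 = 0.9942 in².
F_nw = 0.6 F_EXX = 0.6 × 60 = 36 ksi.
φR_n = 0.75 × 36 × 0.9942 = 26.84 kips.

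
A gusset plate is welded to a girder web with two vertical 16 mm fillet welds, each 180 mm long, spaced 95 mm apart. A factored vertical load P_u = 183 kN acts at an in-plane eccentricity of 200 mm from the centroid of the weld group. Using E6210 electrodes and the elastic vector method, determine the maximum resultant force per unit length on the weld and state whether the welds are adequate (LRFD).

f_max ≈ 2370 N/mm; adequate

E62XX → F_EXX = 620 MPa.
Total weld length L_w = 360 mm. Treat welds as unit-width lines.
Polar moment about centroid: J = 2[d³/12 + d(b/2)²] = 2[180³/12 + 180×47.5²] = 1784000 mm³.
Direct shear f_v = P/L_w = 183×10³ / 360 = 508.3 N/mm (vertical).
Torsion M = P·e = 183×10³ × 200 = 36600000 N·mm.
Critical point at (x, y) = (47.5, 90) from centroid. f_tx = M·y/J = 1846 N/mm; f_ty = M·x/J = 974.4 N/mm.
Resultant f_max = √[f_tx² + (f_v + f_ty)²] = √[1846² + (508.3 + 974.4)²] = 2368 N/mm.
Capacity per unit length: φr_n = 0.75 × 0.6 × 620 × (0.707 × 16) = 3156 N/mm.
2368 ≤ 3156 → adequate.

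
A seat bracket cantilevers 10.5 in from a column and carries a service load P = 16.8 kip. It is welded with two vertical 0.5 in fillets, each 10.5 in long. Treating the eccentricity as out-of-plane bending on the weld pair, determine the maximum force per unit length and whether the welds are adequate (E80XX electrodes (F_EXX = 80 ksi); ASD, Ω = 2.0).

L_w = 2 × 10.5 = 21 in; section modulus (unit throat) S = 2 × L²/6 = 36.75 in².
Direct shear f_v = P/L_w = 16.8/21 = 0.8 kip/in.
Moment M = P × e = 16.8 × 10.5 = 176.4 kip·in; bending f_b = M/S = 4.8 kip/in.
f_max = √(f_v² + f_b²) = √(0.8² + 4.8²) = 4.866 kip/in.
r_n/Ω = (1/2.0) × 0.6 × 80 × (0.707 × 0.5) = 8.484 kip/in → adequate.

f_max ≈ 4.87 kip/in; adequate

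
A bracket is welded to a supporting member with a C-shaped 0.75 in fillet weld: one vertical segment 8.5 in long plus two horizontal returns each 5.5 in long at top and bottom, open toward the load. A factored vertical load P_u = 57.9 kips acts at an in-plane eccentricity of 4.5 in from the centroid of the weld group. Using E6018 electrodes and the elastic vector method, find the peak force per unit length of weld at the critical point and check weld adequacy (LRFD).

f_max ≈ 7.17 kip/in; adequate

E60XX → F_EXX = 60 ksi.
Total weld length L_w = 19.5 in. Treat welds as unit-width lines.
Centroid: x̄ = 2×5.5×2.75 / 19.5 = 1.551 in from the vertical weld.
Polar moment about centroid: J = I_x + I_y = [8.5³/12 + 2×5.5×4.25²] + [8.5×1.551² + 2(5.5³/12 + 5.5×1.199²)] = 313.9 in³.
Direct shear f_v = P/L_w = 57.9 / 19.5 = 2.969 kip/in (vertical).
Torsion M = P·e = 57.9 × 4.5 = 260.55 kip·in.
Critical point at (x, y) = (3.949, 4.25) from centroid. f_tx = M·y/J = 3.528 kip/in; f_ty = M·x/J = 3.278 kip/in.
Resultant f_max = √[f_tx² + (f_v + f_ty)²] = √[3.528² + (2.969 + 3.278)²] = 7.175 kip/in.
Capacity per unit length: φr_n = 0.75 × 0.6 × 60 × (0.707 × 0.75) = 14.32 kip/in.
7.175 ≤ 14.32 → adequate.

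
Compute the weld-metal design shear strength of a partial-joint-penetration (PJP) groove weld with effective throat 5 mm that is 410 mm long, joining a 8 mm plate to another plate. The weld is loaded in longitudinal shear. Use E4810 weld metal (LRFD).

φR_n ≈ 443 kN

E48XX → F_EXX = 480 MPa.
Effective throat (given) t_e = 5 mm.
A_we = 5 × 410 = 2050 mm².
F_nw = 0.6 F_EXX = 288 MPa.
φR_n = 0.75 × 288 × 2050 × 10⁻³ = 442.8 kN.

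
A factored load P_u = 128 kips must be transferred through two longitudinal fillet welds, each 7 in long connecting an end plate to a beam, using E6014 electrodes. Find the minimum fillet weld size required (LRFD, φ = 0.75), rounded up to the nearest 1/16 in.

E60XX → F_EXX = 60 ksi.
Total weld length L = 14 in.
Required throat t_e = P_u / (φ × 0.6 F_EXX × L) = 128 / (0.75 × 0.6 × 60 × 14) = 0.3386 in.
Required leg w = t_e / 0.707 = 0.479 in → use 1/2 in.

w = 1/2 in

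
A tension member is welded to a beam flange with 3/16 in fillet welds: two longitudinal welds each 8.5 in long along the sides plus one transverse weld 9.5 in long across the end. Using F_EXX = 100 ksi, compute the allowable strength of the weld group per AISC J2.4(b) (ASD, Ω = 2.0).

R_n/Ω ≈ 114 kips

t_e = 0.707 × 0.1875 = 0.1326 in.
R_nwl = 0.6 × 100 × 0.1326 × 17 = 135.2 kips (longitudinal, 2 welds).
R_nwt = 0.6 × 100 × 0.1326 × 9.5 = 75.56 kips (transverse, base value).
(i) R_nwl + R_nwt = 210.8 kips; (ii) 0.85 R_nwl + 1.5 R_nwt = 228.3 kips.
R_n = max = 228.3 kips [governs: (ii)]; R_n/Ω = 114.1 kips.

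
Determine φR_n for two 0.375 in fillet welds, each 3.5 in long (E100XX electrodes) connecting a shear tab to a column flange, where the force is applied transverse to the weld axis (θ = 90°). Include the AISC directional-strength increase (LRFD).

φR_n ≈ 125 kips

E100XX → F_EXX = 100 ksi.
t_e = 0.707 × 0.375 = 0.2651 in; A_we = 0.2651 × 7 = 1.856 in².
Directional factor: 1.0 + 0.5 sin^1.5(90°) = 1.5.
F_nw = 0.6 × 100 × 1.5 = 90 ksi.
φR_n = 0.75 × 90 × 1.856 = 125.3 kips.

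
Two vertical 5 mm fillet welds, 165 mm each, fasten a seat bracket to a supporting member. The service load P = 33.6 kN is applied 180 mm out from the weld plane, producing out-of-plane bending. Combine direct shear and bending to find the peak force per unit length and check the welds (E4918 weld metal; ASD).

E49XX → F_EXX = 490 MPa.
L_w = 2 × 165 = 330 mm; section modulus (unit throat) S = 2 × L²/6 = 9075 mm².
Direct shear f_v = P/L_w = 33.6×10³/330 = 101.8 N/mm.
Moment M = P × e = 33.6×10³ × 180 = 6048000 N·mm; bending f_b = M/S = 666.4 N/mm.
f_max = √(f_v² + f_b²) = √(101.8² + 666.4²) = 674.2 N/mm.
r_n/Ω = (1/2.0) × 0.6 × 490 × (0.707 × 5) = 519.6 N/mm → NOT adequate.

f_max ≈ 674 N/mm; NOT adequate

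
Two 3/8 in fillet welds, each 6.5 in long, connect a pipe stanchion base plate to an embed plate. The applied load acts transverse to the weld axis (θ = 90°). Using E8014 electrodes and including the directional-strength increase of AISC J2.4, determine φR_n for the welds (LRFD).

E80XX → F_EXX = 80 ksi.
t_e = 0.707 × 0.375 = 0.2651 in; A_we = 0.2651 × 13 = 3.447 in².
Directional factor: 1.0 + 0.5 sin^1.5(90°) = 1.5.
F_nw = 0.6 × 80 × 1.5 = 72 ksi.
φR_n = 0.75 × 72 × 3.447 = 186.1 kips.

φR_n ≈ 186 kips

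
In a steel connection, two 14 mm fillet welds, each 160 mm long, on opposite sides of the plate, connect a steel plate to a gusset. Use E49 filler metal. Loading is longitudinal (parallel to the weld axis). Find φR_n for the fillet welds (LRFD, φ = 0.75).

φR_n ≈ 698 kN

E49XX → F_EXX = 490 MPa.
Effective throat t_e = 0.707 × 14 = 9.898 mm.
Total length L = 320 mm; A_we = 9.898 × 320 = 3167 mm².
F_nw = 0.6 F_EXX = 0.6 × 490 = 294 MPa.
φR_n = 0.75 × 294 × 3167 × 10⁻³ = 698.4 kN.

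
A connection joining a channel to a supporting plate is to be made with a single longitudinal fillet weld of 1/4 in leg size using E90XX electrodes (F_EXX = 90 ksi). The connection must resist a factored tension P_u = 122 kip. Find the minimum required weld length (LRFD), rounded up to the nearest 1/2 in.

Throat t_e = 0.707 × 0.25 = 0.1767 in.
φr_n = 0.75 × 0.6 × 90 × 0.1767 = 7.158 kip/in.
L_req = P_u / φr_n = 122 / 7.158 = 17.04 in total.
Round up → use L = 17.5 in.

L = 17.5 in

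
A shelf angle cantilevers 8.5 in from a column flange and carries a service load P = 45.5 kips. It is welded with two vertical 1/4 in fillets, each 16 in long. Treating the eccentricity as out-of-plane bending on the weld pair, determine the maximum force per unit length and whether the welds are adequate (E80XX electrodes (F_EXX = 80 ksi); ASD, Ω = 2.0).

f_max ≈ 4.75 kip/in; NOT adequate

L_w = 2 × 16 = 32 in; section modulus (unit throat) S = 2 × L²/6 = 85.33 in².
Direct shear f_v = P/L_w = 45.5/32 = 1.422 kip/in.
Moment M = P × e = 45.5 × 8.5 = 386.75 kip·in; bending f_b = M/S = 4.532 kip/in.
f_max = √(f_v² + f_b²) = √(1.422² + 4.532²) = 4.75 kip/in.
r_n/Ω = (1/2.0) × 0.6 × 80 × (0.707 × 0.25) = 4.242 kip/in → NOT adequate.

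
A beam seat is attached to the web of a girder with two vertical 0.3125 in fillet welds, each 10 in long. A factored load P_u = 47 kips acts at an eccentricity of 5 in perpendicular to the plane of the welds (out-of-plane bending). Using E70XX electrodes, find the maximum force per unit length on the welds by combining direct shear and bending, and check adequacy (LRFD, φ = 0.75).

f_max ≈ 7.43 kip/in; NOT adequate

E70XX → F_EXX = 70 ksi.
L_w = 2 × 10 = 20 in; section modulus (unit throat) S = 2 × L²/6 = 33.33 in².
Direct shear f_v = P/L_w = 47/20 = 2.35 kip/in.
Moment M = P × e = 47 × 5 = 235 kip·in; bending f_b = M/S = 7.05 kip/in.
f_max = √(f_v² + f_b²) = √(2.35² + 7.05²) = 7.431 kip/in.
φr_n = 0.75 × 0.6 × 70 × (0.707 × 0.3125) = 6.96 kip/in → NOT adequate.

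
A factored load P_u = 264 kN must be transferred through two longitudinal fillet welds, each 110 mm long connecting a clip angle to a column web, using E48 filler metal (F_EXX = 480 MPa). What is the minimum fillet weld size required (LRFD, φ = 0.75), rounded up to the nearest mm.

w = 8 mm

Total weld length L = 220 mm.
Required throat t_e = P_u / (φ × 0.6 F_EXX × L) = 264 / (0.75 × 0.6 × 480 × 220 × 10⁻³) = 5.556 mm.
Required leg w = t_e / 0.707 = 7.858 mm → use 8 mm.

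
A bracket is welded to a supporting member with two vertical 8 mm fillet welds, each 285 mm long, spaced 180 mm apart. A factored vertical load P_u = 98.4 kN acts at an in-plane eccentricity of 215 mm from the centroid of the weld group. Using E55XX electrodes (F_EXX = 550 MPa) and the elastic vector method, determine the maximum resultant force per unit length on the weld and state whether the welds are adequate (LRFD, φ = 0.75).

f_max ≈ 533 N/mm; adequate

Total weld length L_w = 570 mm. Treat welds as unit-width lines.
Polar moment about centroid: J = 2[d³/12 + d(b/2)²] = 2[285³/12 + 285×90²] = 8475000 mm³.
Direct shear f_v = P/L_w = 98.4×10³ / 570 = 172.6 N/mm (vertical).
Torsion M = P·e = 98.4×10³ × 215 = 21156000 N·mm.
Critical point at (x, y) = (90, 142.5) from centroid. f_tx = M·y/J = 355.7 N/mm; f_ty = M·x/J = 224.7 N/mm.
Resultant f_max = √[f_tx² + (f_v + f_ty)²] = √[355.7² + (172.6 + 224.7)²] = 533.3 N/mm.
Capacity per unit length: φr_n = 0.75 × 0.6 × 550 × (0.707 × 8) = 1400 N/mm.
533.3 ≤ 1400 → adequate.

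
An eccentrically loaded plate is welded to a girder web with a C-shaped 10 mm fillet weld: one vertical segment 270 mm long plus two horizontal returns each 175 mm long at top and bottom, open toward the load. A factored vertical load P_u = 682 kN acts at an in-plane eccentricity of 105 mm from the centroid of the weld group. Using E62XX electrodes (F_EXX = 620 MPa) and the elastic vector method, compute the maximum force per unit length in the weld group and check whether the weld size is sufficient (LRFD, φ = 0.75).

Total weld length L_w = 620 mm. Treat welds as unit-width lines.
Centroid: x̄ = 2×175×87.5 / 620 = 49.4 mm from the vertical weld.
Polar moment about centroid: J = I_x + I_y = [270³/12 + 2×175×135²] + [270×49.4² + 2(175³/12 + 175×38.1²)] = 10080000 mm³.
Direct shear f_v = P/L_w = 682×10³ / 620 = 1100 N/mm (vertical).
Torsion M = P·e = 682×10³ × 105 = 71610000 N·mm.
Critical point at (x, y) = (125.6, 135) from centroid. f_tx = M·y/J = 959.1 N/mm; f_ty = M·x/J = 892.4 N/mm.
Resultant f_max = √[f_tx² + (f_v + f_ty)²] = √[959.1² + (1100 + 892.4)²] = 2211 N/mm.
Capacity per unit length: φr_n = 0.75 × 0.6 × 620 × (0.707 × 10) = 1973 N/mm.
2211 > 1973 → NOT adequate.

f_max ≈ 2210 N/mm; NOT adequate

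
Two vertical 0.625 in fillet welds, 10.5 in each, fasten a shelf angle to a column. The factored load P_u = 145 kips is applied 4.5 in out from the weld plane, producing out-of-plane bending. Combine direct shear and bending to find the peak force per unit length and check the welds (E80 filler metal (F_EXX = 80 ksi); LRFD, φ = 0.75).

L_w = 2 × 10.5 = 21 in; section modulus (unit throat) S = 2 × L²/6 = 36.75 in².
Direct shear f_v = P/L_w = 145/21 = 6.905 kip/in.
Moment M = P × e = 145 × 4.5 = 652.5 kip·in; bending f_b = M/S = 17.76 kip/in.
f_max = √(f_v² + f_b²) = √(6.905² + 17.76²) = 19.05 kip/in.
φr_n = 0.75 × 0.6 × 80 × (0.707 × 0.625) = 15.91 kip/in → NOT adequate.

f_max ≈ 19.1 kip/in; NOT adequate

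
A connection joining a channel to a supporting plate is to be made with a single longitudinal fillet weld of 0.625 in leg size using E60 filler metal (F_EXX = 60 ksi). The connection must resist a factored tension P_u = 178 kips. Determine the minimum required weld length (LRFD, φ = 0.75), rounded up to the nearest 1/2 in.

L = 15 in

Throat t_e = 0.707 × 0.625 = 0.4419 in.
φr_n = 0.75 × 0.6 × 60 × 0.4419 = 11.93 kips/in.
L_req = P_u / φr_n = 178 / 11.93 = 14.92 in total.
Round up → use L = 15 in.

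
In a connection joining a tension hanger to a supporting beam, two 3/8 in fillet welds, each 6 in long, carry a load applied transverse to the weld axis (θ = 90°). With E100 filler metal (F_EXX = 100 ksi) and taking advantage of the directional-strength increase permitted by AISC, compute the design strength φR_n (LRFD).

φR_n ≈ 215 kips

t_e = 0.707 × 0.375 = 0.2651 in; A_we = 0.2651 × 12 = 3.181 in².
Directional factor: 1.0 + 0.5 sin^1.5(90°) = 1.5.
F_nw = 0.6 × 100 × 1.5 = 90 ksi.
φR_n = 0.75 × 90 × 3.181 = 214.8 kips.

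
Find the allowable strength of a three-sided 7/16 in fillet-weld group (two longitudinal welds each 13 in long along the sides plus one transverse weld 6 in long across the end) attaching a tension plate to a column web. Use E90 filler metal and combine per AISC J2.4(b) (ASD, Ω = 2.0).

E90XX → F_EXX = 90 ksi.
t_e = 0.707 × 0.4375 = 0.3093 in.
R_nwl = 0.6 × 90 × 0.3093 × 26 = 434.3 kip (longitudinal, 2 welds).
R_nwt = 0.6 × 90 × 0.3093 × 6 = 100.2 kip (transverse, base value).
(i) R_nwl + R_nwt = 534.5 kip; (ii) 0.85 R_nwl + 1.5 R_nwt = 519.5 kip.
R_n = max = 534.5 kip [governs: (i)]; R_n/Ω = 267.2 kip.

R_n/Ω ≈ 267 kip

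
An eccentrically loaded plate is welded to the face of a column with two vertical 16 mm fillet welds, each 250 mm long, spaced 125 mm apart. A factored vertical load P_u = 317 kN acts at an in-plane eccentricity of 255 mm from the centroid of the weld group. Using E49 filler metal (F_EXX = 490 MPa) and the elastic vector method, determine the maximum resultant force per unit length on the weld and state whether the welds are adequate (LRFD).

Total weld length L_w = 500 mm. Treat welds as unit-width lines.
Polar moment about centroid: J = 2[d³/12 + d(b/2)²] = 2[250³/12 + 250×62.5²] = 4557000 mm³.
Direct shear f_v = P/L_w = 317×10³ / 500 = 634 N/mm (vertical).
Torsion M = P·e = 317×10³ × 255 = 80835000 N·mm.
Critical point at (x, y) = (62.5, 125) from centroid. f_tx = M·y/J = 2217 N/mm; f_ty = M·x/J = 1109 N/mm.
Resultant f_max = √[f_tx² + (f_v + f_ty)²] = √[2217² + (634 + 1109)²] = 2820 N/mm.
Capacity per unit length: φr_n = 0.75 × 0.6 × 490 × (0.707 × 16) = 2494 N/mm.
2820 > 2494 → NOT adequate.

f_max ≈ 2820 N/mm; NOT adequate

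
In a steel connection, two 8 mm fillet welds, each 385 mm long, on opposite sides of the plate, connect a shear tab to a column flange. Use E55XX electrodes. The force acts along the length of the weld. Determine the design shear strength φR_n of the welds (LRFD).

φR_n ≈ 1080 kN

E55XX → F_EXX = 550 MPa.
Effective throat t_e = 0.707 × 8 = 5.656 mm.
Total length L = 770 mm; A_we = 5.656 × 770 = 4355 mm².
F_nw = 0.6 F_EXX = 0.6 × 550 = 330 MPa.
φR_n = 0.75 × 330 × 4355 × 10⁻³ = 1078 kN.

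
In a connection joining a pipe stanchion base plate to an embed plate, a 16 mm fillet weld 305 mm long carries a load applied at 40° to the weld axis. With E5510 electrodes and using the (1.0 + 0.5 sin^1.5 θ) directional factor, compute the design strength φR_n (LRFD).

E55XX → F_EXX = 550 MPa.
t_e = 0.707 × 16 = 11.31 mm; A_we = 11.31 × 305 = 3450 mm².
Directional factor: 1.0 + 0.5 sin^1.5(40°) = 1.258.
F_nw = 0.6 × 550 × 1.258 = 415 MPa.
φR_n = 0.75 × 415 × 3450 × 10⁻³ = 1074 kN.

φR_n ≈ 1070 kN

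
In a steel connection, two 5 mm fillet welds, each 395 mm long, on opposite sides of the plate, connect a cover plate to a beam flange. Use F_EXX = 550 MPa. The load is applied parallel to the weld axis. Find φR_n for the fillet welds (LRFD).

φR_n ≈ 691 kN

Effective throat t_e = 0.707 × 5 = 3.535 mm.
Total length L = 790 mm; A_we = 3.535 × 790 = 2793 mm².
F_nw = 0.6 F_EXX = 0.6 × 550 = 330 MPa.
φR_n = 0.75 × 330 × 2793 × 10⁻³ = 691.2 kN.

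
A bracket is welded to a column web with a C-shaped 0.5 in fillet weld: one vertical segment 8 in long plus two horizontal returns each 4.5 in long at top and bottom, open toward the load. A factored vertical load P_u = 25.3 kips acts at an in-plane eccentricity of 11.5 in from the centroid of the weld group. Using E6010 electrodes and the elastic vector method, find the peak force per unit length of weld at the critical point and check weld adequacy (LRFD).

f_max ≈ 7.8 kip/in; adequate

E60XX → F_EXX = 60 ksi.
Total weld length L_w = 17 in. Treat welds as unit-width lines.
Centroid: x̄ = 2×4.5×2.25 / 17 = 1.191 in from the vertical weld.
Polar moment about centroid: J = I_x + I_y = [8³/12 + 2×4.5×4²] + [8×1.191² + 2(4.5³/12 + 4.5×1.059²)] = 223.3 in³.
Direct shear f_v = P/L_w = 25.3 / 17 = 1.488 kip/in (vertical).
Torsion M = P·e = 25.3 × 11.5 = 290.95 kip·in.
Critical point at (x, y) = (3.309, 4) from centroid. f_tx = M·y/J = 5.212 kip/in; f_ty = M·x/J = 4.311 kip/in.
Resultant f_max = √[f_tx² + (f_v + f_ty)²] = √[5.212² + (1.488 + 4.311)²] = 7.797 kip/in.
Capacity per unit length: φr_n = 0.75 × 0.6 × 60 × (0.707 × 0.5) = 9.544 kip/in.
7.797 ≤ 9.544 → adequate.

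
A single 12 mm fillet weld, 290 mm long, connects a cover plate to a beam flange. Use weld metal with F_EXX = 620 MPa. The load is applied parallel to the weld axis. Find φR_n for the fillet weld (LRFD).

Effective throat t_e = 0.707 × 12 = 8.484 mm.
Total length L = 290 mm; A_we = 8.484 × 290 = 2460 mm².
F_nw = 0.6 F_EXX = 0.6 × 620 = 372 MPa.
φR_n = 0.75 × 372 × 2460 × 10⁻³ = 686.4 kN.

φR_n ≈ 686 kN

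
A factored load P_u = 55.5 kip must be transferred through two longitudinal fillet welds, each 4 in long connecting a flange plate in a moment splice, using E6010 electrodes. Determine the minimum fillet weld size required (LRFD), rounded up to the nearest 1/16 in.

w = 3/8 in

E60XX → F_EXX = 60 ksi.
Total weld length L = 8 in.
Required throat t_e = P_u / (φ × 0.6 F_EXX × L) = 55.5 / (0.75 × 0.6 × 60 × 8) = 0.2569 in.
Required leg w = t_e / 0.707 = 0.3634 in → use 3/8 in.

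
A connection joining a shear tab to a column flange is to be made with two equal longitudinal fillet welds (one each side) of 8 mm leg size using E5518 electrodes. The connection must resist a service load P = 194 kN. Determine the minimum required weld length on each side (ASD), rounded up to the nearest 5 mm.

E55XX → F_EXX = 550 MPa.
Throat t_e = 0.707 × 8 = 5.656 mm.
r_n/Ω = (0.6 × 550 × 5.656) / 2.0 = 933.2 N/mm = 0.9332 kN/mm.
L_req = P / (r_n/Ω) = 194 / 0.9332 = 207.9 mm total.
Per side: 207.9 / 2 = 103.9 mm.
Round up → use L = 105 mm on each side.

L = 105 mm on each side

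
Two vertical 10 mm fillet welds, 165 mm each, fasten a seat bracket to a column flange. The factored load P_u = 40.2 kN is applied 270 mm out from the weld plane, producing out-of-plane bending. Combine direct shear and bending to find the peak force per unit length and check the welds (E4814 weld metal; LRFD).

f_max ≈ 1200 N/mm; adequate

E48XX → F_EXX = 480 MPa.
L_w = 2 × 165 = 330 mm; section modulus (unit throat) S = 2 × L²/6 = 9075 mm².
Direct shear f_v = P/L_w = 40.2×10³/330 = 121.8 N/mm.
Moment M = P × e = 40.2×10³ × 270 = 10854000 N·mm; bending f_b = M/S = 1196 N/mm.
f_max = √(f_v² + f_b²) = √(121.8² + 1196²) = 1202 N/mm.
φr_n = 0.75 × 0.6 × 480 × (0.707 × 10) = 1527 N/mm → adequate.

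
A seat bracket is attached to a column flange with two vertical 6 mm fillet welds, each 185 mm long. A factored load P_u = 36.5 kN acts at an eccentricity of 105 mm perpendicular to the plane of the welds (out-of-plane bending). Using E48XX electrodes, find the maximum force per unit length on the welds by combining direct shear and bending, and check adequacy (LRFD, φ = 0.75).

f_max ≈ 350 N/mm; adequate

E48XX → F_EXX = 480 MPa.
L_w = 2 × 185 = 370 mm; section modulus (unit throat) S = 2 × L²/6 = 11410 mm².
Direct shear f_v = P/L_w = 36.5×10³/370 = 98.65 N/mm.
Moment M = P × e = 36.5×10³ × 105 = 3832500 N·mm; bending f_b = M/S = 335.9 N/mm.
f_max = √(f_v² + f_b²) = √(98.65² + 335.9²) = 350.1 N/mm.
φr_n = 0.75 × 0.6 × 480 × (0.707 × 6) = 916.3 N/mm → adequate.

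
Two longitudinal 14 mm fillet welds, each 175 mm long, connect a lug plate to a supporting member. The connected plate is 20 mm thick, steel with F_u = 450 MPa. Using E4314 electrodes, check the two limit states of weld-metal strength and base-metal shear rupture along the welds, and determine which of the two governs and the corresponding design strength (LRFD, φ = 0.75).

φR_n ≈ 670 kN (weld metal governs)

E43XX → F_EXX = 430 MPa.
t_e = 0.707 × 14 = 9.898 mm; L = 350 mm.
Weld metal: φR_n = 0.75 × 0.6 × 430 × 9.898 × 350 × 10⁻³ = 670.3 kN.
Base metal (shear rupture): φR_n = 0.75 × 0.6 × 450 × 20 × 350 × 10⁻³ = 1418 kN.
Governing: weld metal.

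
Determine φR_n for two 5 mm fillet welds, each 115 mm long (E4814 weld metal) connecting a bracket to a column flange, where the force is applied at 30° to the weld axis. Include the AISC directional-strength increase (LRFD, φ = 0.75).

φR_n ≈ 207 kN

E48XX → F_EXX = 480 MPa.
t_e = 0.707 × 5 = 3.535 mm; A_we = 3.535 × 230 = 813 mm².
Directional factor: 1.0 + 0.5 sin^1.5(30°) = 1.177.
F_nw = 0.6 × 480 × 1.177 = 338.9 MPa.
φR_n = 0.75 × 338.9 × 813 × 10⁻³ = 206.7 kN.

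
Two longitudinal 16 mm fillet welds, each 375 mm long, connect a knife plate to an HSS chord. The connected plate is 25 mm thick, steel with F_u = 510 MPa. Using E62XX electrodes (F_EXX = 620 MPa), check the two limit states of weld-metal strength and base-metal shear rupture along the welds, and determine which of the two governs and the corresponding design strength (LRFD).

t_e = 0.707 × 16 = 11.31 mm; L = 750 mm.
Weld metal: φR_n = 0.75 × 0.6 × 620 × 11.31 × 750 × 10⁻³ = 2367 kN.
Base metal (shear rupture): φR_n = 0.75 × 0.6 × 510 × 25 × 750 × 10⁻³ = 4303 kN.
Governing: weld metal.

φR_n ≈ 2370 kN (weld metal governs)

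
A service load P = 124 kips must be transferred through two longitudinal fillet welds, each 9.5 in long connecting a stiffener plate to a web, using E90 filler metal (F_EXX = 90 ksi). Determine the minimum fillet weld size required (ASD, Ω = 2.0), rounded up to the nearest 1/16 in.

w = 3/8 in

Total weld length L = 19 in.
Required throat t_e = P × Ω / (0.6 F_EXX × L) = 124 × 2.0 / (0.6 × 90 × 19) = 0.2417 in.
Required leg w = t_e / 0.707 = 0.3419 in → use 3/8 in.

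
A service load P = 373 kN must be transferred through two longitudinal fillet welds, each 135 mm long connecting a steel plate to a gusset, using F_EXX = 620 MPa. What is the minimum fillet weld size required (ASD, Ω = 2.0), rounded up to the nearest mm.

Total weld length L = 270 mm.
Required throat t_e = P × Ω / (0.6 F_EXX × L) = 373 × 2.0 / (0.6 × 620 × 270 × 10⁻³) = 7.427 mm.
Required leg w = t_e / 0.707 = 10.51 mm → use 11 mm.

w = 11 mm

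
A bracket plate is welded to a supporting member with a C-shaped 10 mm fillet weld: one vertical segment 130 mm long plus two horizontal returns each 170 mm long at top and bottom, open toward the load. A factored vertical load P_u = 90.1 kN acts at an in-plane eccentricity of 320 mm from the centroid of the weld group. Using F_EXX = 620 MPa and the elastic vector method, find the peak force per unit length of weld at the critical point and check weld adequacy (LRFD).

f_max ≈ 1340 N/mm; adequate

Total weld length L_w = 470 mm. Treat welds as unit-width lines.
Centroid: x̄ = 2×170×85 / 470 = 61.49 mm from the vertical weld.
Polar moment about centroid: J = I_x + I_y = [130³/12 + 2×170×65²] + [130×61.49² + 2(170³/12 + 170×23.51²)] = 3118000 mm³.
Direct shear f_v = P/L_w = 90.1×10³ / 470 = 191.7 N/mm (vertical).
Torsion M = P·e = 90.1×10³ × 320 = 28832000 N·mm.
Critical point at (x, y) = (108.5, 65) from centroid. f_tx = M·y/J = 601.1 N/mm; f_ty = M·x/J = 1003 N/mm.
Resultant f_max = √[f_tx² + (f_v + f_ty)²] = √[601.1² + (191.7 + 1003)²] = 1338 N/mm.
Capacity per unit length: φr_n = 0.75 × 0.6 × 620 × (0.707 × 10) = 1973 N/mm.
1338 ≤ 1973 → adequate.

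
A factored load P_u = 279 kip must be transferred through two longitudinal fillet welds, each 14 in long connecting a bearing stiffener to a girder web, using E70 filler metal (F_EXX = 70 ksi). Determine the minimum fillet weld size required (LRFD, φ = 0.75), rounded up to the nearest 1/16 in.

w = 1/2 in

Total weld length L = 28 in.
Required throat t_e = P_u / (φ × 0.6 F_EXX × L) = 279 / (0.75 × 0.6 × 70 × 28) = 0.3163 in.
Required leg w = t_e / 0.707 = 0.4474 in → use 1/2 in.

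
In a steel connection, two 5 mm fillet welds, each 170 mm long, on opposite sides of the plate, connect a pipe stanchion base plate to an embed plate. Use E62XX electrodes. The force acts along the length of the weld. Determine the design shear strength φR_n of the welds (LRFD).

φR_n ≈ 335 kN

E62XX → F_EXX = 620 MPa.
Effective throat t_e = 0.707 × 5 = 3.535 mm.
Total length L = 340 mm; A_we = 3.535 × 340 = 1202 mm².
F_nw = 0.6 F_EXX = 0.6 × 620 = 372 MPa.
φR_n = 0.75 × 372 × 1202 × 10⁻³ = 335.3 kN.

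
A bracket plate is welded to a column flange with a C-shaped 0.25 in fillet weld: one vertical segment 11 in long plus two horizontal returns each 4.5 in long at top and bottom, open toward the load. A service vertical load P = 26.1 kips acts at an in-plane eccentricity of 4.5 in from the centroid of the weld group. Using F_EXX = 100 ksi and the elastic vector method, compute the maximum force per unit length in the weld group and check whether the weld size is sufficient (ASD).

f_max ≈ 2.74 kip/in; adequate

Total weld length L_w = 20 in. Treat welds as unit-width lines.
Centroid: x̄ = 2×4.5×2.25 / 20 = 1.012 in from the vertical weld.
Polar moment about centroid: J = I_x + I_y = [11³/12 + 2×4.5×5.5²] + [11×1.012² + 2(4.5³/12 + 4.5×1.238²)] = 423.4 in³.
Direct shear f_v = P/L_w = 26.1 / 20 = 1.305 kip/in (vertical).
Torsion M = P·e = 26.1 × 4.5 = 117.45 kip·in.
Critical point at (x, y) = (3.487, 5.5) from centroid. f_tx = M·y/J = 1.526 kip/in; f_ty = M·x/J = 0.9674 kip/in.
Resultant f_max = √[f_tx² + (f_v + f_ty)²] = √[1.526² + (1.305 + 0.9674)²] = 2.737 kip/in.
Capacity per unit length: r_n/Ω = (1/2.0) × 0.6 × 100 × (0.707 × 0.25) = 5.302 kip/in.
2.737 ≤ 5.302 → adequate.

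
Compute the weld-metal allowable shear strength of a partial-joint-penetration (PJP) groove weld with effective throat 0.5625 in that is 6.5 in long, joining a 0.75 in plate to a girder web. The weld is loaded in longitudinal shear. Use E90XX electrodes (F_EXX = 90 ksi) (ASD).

Effective throat (given) t_e = 0.5625 in.
A_we = 0.5625 × 6.5 = 3.656 in².
F_nw = 0.6 F_EXX = 54 ksi.
R_n/Ω = (54 × 3.656) / 2.0 = 98.72 kip.

R_n/Ω ≈ 98.7 kip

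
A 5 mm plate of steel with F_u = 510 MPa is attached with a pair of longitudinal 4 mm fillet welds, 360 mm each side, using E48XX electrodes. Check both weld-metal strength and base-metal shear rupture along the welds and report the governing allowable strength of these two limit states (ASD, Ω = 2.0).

R_n/Ω ≈ 293 kN (weld metal governs)

E48XX → F_EXX = 480 MPa.
t_e = 0.707 × 4 = 2.828 mm; L = 720 mm.
Weld metal: R_n/Ω = (1/2.0) × 0.6 × 480 × 2.828 × 720 × 10⁻³ = 293.2 kN.
Base metal (shear rupture): R_n/Ω = (1/2.0) × 0.6 × 510 × 5 × 720 × 10⁻³ = 550.8 kN.
Governing: weld metal.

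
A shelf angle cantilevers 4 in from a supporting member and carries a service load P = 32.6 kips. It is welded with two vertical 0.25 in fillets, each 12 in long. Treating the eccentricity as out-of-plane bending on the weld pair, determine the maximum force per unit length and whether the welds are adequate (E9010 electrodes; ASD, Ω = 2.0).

E90XX → F_EXX = 90 ksi.
L_w = 2 × 12 = 24 in; section modulus (unit throat) S = 2 × L²/6 = 48 in².
Direct shear f_v = P/L_w = 32.6/24 = 1.358 kip/in.
Moment M = P × e = 32.6 × 4 = 130.4 kip·in; bending f_b = M/S = 2.717 kip/in.
f_max = √(f_v² + f_b²) = √(1.358² + 2.717²) = 3.037 kip/in.
r_n/Ω = (1/2.0) × 0.6 × 90 × (0.707 × 0.25) = 4.772 kip/in → adequate.

f_max ≈ 3.04 kip/in; adequate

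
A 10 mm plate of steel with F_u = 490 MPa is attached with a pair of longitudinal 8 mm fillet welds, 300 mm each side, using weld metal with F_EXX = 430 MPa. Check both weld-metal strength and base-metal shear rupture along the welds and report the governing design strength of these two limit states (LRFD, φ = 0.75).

t_e = 0.707 × 8 = 5.656 mm; L = 600 mm.
Weld metal: φR_n = 0.75 × 0.6 × 430 × 5.656 × 600 × 10⁻³ = 656.7 kN.
Base metal (shear rupture): φR_n = 0.75 × 0.6 × 490 × 10 × 600 × 10⁻³ = 1323 kN.
Governing: weld metal.

φR_n ≈ 657 kN (weld metal governs)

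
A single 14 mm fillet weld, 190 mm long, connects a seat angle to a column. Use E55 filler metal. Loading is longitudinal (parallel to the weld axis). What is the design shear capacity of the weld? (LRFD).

φR_n ≈ 465 kN

E55XX → F_EXX = 550 MPa.
Effective throat t_e = 0.707 × 14 = 9.898 mm.
Total length L = 190 mm; A_we = 9.898 × 190 = 1881 mm².
F_nw = 0.6 F_EXX = 0.6 × 550 = 330 MPa.
φR_n = 0.75 × 330 × 1881 × 10⁻³ = 465.5 kN.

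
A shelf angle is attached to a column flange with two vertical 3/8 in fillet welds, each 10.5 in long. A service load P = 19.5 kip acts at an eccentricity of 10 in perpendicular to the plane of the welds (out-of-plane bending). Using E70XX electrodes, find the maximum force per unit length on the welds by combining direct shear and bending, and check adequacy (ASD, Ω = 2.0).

E70XX → F_EXX = 70 ksi.
L_w = 2 × 10.5 = 21 in; section modulus (unit throat) S = 2 × L²/6 = 36.75 in².
Direct shear f_v = P/L_w = 19.5/21 = 0.9286 kip/in.
Moment M = P × e = 19.5 × 10 = 195 kip·in; bending f_b = M/S = 5.306 kip/in.
f_max = √(f_v² + f_b²) = √(0.9286² + 5.306²) = 5.387 kip/in.
r_n/Ω = (1/2.0) × 0.6 × 70 × (0.707 × 0.375) = 5.568 kip/in → adequate.

f_max ≈ 5.39 kip/in; adequate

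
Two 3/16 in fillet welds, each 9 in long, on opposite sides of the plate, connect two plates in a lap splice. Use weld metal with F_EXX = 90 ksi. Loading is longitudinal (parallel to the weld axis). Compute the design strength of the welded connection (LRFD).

φR_n ≈ 96.6 kip

Effective throat t_e = 0.707 × 0.1875 = 0.1326 in.
Total length L = 18 in; A_we = 0.1326 × 18 = 2.386 in².
F_nw = 0.6 F_EXX = 0.6 × 90 = 54 ksi.
φR_n = 0.75 × 54 × 2.386 = 96.64 kip.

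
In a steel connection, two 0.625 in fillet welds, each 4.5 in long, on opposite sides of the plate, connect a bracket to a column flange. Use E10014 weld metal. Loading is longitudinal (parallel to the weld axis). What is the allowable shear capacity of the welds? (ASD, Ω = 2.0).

R_n/Ω ≈ 119 kip

E100XX → F_EXX = 100 ksi.
Effective throat t_e = 0.707 × 0.625 = 0.4419 in.
Total length L = 9 in; A_we = 0.4419 × 9 = 3.977 in².
F_nw = 0.6 F_EXX = 0.6 × 100 = 60 ksi.
R_n = 60 × 3.977 = 238.6 kip; R_n/Ω = 238.6/2.0 = 119.3 kip.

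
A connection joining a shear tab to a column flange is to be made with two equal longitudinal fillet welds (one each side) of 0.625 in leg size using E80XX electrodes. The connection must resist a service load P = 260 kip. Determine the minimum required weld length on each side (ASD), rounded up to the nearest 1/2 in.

E80XX → F_EXX = 80 ksi.
Throat t_e = 0.707 × 0.625 = 0.4419 in.
r_n/Ω = (0.6 × 80 × 0.4419) / 2.0 = 10.6 kip/in.
L_req = P / (r_n/Ω) = 260 / 10.6 = 24.52 in total.
Per side: 24.52 / 2 = 12.26 in.
Round up → use L = 12.5 in on each side.

L = 12.5 in on each side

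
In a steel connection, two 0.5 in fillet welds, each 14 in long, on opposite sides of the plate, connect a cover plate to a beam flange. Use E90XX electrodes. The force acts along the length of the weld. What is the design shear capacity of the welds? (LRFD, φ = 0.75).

E90XX → F_EXX = 90 ksi.
Effective throat t_e = 0.707 × 0.5 = 0.3535 in.
Total length L = 28 in; A_we = 0.3535 × 28 = 9.898 in².
F_nw = 0.6 F_EXX = 0.6 × 90 = 54 ksi.
φR_n = 0.75 × 54 × 9.898 = 400.9 kip.

φR_n ≈ 401 kip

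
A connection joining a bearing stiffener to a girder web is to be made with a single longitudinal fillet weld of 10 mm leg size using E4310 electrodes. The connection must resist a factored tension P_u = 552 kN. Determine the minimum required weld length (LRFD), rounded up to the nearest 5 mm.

E43XX → F_EXX = 430 MPa.
Throat t_e = 0.707 × 10 = 7.07 mm.
φr_n = 0.75 × 0.6 × 430 × 7.07 × 10⁻³ = 1.368 kN/mm.
L_req = P_u / φr_n = 552 / 1.368 = 403.5 mm total.
Round up → use L = 405 mm.

L = 405 mm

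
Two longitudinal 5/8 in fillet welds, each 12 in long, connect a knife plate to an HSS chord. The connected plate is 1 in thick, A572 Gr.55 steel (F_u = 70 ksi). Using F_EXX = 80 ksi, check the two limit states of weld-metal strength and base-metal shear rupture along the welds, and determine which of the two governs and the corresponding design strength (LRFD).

φR_n ≈ 382 kip (weld metal governs)

t_e = 0.707 × 0.625 = 0.4419 in; L = 24 in.
Weld metal: φR_n = 0.75 × 0.6 × 80 × 0.4419 × 24 = 381.8 kip.
Base metal (shear rupture): φR_n = 0.75 × 0.6 × 70 × 1 × 24 = 756 kip.
Governing: weld metal.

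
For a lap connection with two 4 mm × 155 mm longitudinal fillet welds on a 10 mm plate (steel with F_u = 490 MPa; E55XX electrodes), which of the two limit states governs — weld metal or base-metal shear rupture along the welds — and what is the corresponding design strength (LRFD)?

φR_n ≈ 217 kN (weld metal governs)

E55XX → F_EXX = 550 MPa.
t_e = 0.707 × 4 = 2.828 mm; L = 310 mm.
Weld metal: φR_n = 0.75 × 0.6 × 550 × 2.828 × 310 × 10⁻³ = 217 kN.
Base metal (shear rupture): φR_n = 0.75 × 0.6 × 490 × 10 × 310 × 10⁻³ = 683.5 kN.
Governing: weld metal.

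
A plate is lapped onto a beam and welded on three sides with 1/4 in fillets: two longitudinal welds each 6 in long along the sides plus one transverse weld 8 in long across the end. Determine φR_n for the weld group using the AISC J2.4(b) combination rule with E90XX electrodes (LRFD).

E90XX → F_EXX = 90 ksi.
t_e = 0.707 × 0.25 = 0.1767 in.
R_nwl = 0.6 × 90 × 0.1767 × 12 = 114.5 kips (longitudinal, 2 welds).
R_nwt = 0.6 × 90 × 0.1767 × 8 = 76.36 kips (transverse, base value).
(i) R_nwl + R_nwt = 190.9 kips; (ii) 0.85 R_nwl + 1.5 R_nwt = 211.9 kips.
R_n = max = 211.9 kips [governs: (ii)]; φR_n = 158.9 kips.

φR_n ≈ 159 kips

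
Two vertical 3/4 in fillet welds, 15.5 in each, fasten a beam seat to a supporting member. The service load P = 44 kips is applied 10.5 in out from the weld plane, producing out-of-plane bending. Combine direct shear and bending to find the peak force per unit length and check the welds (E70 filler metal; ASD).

f_max ≈ 5.94 kip/in; adequate

E70XX → F_EXX = 70 ksi.
L_w = 2 × 15.5 = 31 in; section modulus (unit throat) S = 2 × L²/6 = 80.08 in².
Direct shear f_v = P/L_w = 44/31 = 1.419 kip/in.
Moment M = P × e = 44 × 10.5 = 462 kip·in; bending f_b = M/S = 5.769 kip/in.
f_max = √(f_v² + f_b²) = √(1.419² + 5.769²) = 5.941 kip/in.
r_n/Ω = (1/2.0) × 0.6 × 70 × (0.707 × 0.75) = 11.14 kip/in → adequate.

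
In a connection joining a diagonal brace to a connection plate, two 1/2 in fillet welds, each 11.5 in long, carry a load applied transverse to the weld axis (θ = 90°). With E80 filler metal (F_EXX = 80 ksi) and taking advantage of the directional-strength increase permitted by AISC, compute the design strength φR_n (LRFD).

φR_n ≈ 439 kips

t_e = 0.707 × 0.5 = 0.3535 in; A_we = 0.3535 × 23 = 8.13 in².
Directional factor: 1.0 + 0.5 sin^1.5(90°) = 1.5.
F_nw = 0.6 × 80 × 1.5 = 72 ksi.
φR_n = 0.75 × 72 × 8.13 = 439 kips.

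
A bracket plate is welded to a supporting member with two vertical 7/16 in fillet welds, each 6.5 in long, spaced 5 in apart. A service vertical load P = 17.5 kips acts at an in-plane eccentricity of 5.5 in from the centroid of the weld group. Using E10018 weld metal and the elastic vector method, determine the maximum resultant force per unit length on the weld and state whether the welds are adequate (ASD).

E100XX → F_EXX = 100 ksi.
Total weld length L_w = 13 in. Treat welds as unit-width lines.
Polar moment about centroid: J = 2[d³/12 + d(b/2)²] = 2[6.5³/12 + 6.5×2.5²] = 127 in³.
Direct shear f_v = P/L_w = 17.5 / 13 = 1.346 kip/in (vertical).
Torsion M = P·e = 17.5 × 5.5 = 96.25 kip·in.
Critical point at (x, y) = (2.5, 3.25) from centroid. f_tx = M·y/J = 2.463 kip/in; f_ty = M·x/J = 1.894 kip/in.
Resultant f_max = √[f_tx² + (f_v + f_ty)²] = √[2.463² + (1.346 + 1.894)²] = 4.07 kip/in.
Capacity per unit length: r_n/Ω = (1/2.0) × 0.6 × 100 × (0.707 × 0.4375) = 9.279 kip/in.
4.07 ≤ 9.279 → adequate.

f_max ≈ 4.07 kip/in; adequate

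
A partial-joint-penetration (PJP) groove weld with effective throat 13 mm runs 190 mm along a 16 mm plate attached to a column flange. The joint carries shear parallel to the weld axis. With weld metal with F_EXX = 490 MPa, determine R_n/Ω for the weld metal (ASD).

Effective throat (given) t_e = 13 mm.
A_we = 13 × 190 = 2470 mm².
F_nw = 0.6 F_EXX = 294 MPa.
R_n/Ω = (294 × 2470) / 2.0 × 10⁻³ = 363.1 kN.

R_n/Ω ≈ 363 kN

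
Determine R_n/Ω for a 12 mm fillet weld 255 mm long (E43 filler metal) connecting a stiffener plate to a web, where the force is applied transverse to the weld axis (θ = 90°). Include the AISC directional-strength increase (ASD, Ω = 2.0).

E43XX → F_EXX = 430 MPa.
t_e = 0.707 × 12 = 8.484 mm; A_we = 8.484 × 255 = 2163 mm².
Directional factor: 1.0 + 0.5 sin^1.5(90°) = 1.5.
F_nw = 0.6 × 430 × 1.5 = 387 MPa.
R_n/Ω = (387 × 2163) / 2.0 × 10⁻³ = 418.6 kN.

R_n/Ω ≈ 419 kN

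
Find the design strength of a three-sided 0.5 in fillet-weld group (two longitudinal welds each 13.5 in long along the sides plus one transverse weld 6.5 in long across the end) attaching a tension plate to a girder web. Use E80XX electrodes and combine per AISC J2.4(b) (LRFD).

φR_n ≈ 426 kip

E80XX → F_EXX = 80 ksi.
t_e = 0.707 × 0.5 = 0.3535 in.
R_nwl = 0.6 × 80 × 0.3535 × 27 = 458.1 kip (longitudinal, 2 welds).
R_nwt = 0.6 × 80 × 0.3535 × 6.5 = 110.3 kip (transverse, base value).
(i) R_nwl + R_nwt = 568.4 kip; (ii) 0.85 R_nwl + 1.5 R_nwt = 554.9 kip.
R_n = max = 568.4 kip [governs: (i)]; φR_n = 426.3 kip.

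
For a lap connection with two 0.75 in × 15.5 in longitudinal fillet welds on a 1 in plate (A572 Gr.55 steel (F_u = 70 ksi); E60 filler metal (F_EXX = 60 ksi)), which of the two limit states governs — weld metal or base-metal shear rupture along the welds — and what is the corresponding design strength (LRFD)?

φR_n ≈ 444 kips (weld metal governs)

t_e = 0.707 × 0.75 = 0.5302 in; L = 31 in.
Weld metal: φR_n = 0.75 × 0.6 × 60 × 0.5302 × 31 = 443.8 kips.
Base metal (shear rupture): φR_n = 0.75 × 0.6 × 70 × 1 × 31 = 976.5 kips.
Governing: weld metal.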